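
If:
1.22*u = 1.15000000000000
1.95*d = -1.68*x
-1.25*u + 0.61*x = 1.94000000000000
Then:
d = -4.40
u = 0.94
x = 5.11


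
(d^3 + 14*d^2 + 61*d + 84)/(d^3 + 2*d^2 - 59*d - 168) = (d + 4)/(d - 8)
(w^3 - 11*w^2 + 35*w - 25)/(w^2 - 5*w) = w - 6 + 5/w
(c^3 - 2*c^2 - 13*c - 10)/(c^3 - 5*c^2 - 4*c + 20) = (c + 1)/(c - 2)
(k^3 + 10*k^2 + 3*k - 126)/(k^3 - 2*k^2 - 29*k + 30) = (k^3 + 10*k^2 + 3*k - 126)/(k^3 - 2*k^2 - 29*k + 30)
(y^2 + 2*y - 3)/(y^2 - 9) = (y - 1)/(y - 3)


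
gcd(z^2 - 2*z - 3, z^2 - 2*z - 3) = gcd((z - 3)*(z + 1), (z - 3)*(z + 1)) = z^2 - 2*z - 3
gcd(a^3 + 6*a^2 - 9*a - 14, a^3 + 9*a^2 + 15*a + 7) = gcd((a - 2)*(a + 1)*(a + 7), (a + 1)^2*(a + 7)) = a^2 + 8*a + 7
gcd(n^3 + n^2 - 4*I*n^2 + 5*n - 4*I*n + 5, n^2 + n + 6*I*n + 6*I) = n + 1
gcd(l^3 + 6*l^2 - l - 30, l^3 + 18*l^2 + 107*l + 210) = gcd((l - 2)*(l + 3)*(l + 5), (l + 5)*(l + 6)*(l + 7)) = l + 5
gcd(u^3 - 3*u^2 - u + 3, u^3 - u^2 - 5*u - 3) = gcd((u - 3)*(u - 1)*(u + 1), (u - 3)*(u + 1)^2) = u^2 - 2*u - 3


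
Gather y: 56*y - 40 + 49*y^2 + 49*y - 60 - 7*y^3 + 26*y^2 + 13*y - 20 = -7*y^3 + 75*y^2 + 118*y - 120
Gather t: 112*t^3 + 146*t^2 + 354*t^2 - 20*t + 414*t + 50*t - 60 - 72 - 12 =112*t^3 + 500*t^2 + 444*t - 144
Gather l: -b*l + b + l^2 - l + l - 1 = -b*l + b + l^2 - 1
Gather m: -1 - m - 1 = -m - 2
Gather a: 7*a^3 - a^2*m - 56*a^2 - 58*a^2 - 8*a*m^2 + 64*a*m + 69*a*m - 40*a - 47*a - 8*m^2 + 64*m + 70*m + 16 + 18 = 7*a^3 + a^2*(-m - 114) + a*(-8*m^2 + 133*m - 87) - 8*m^2 + 134*m + 34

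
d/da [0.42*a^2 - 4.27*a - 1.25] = 0.84*a - 4.27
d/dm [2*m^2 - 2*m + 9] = 4*m - 2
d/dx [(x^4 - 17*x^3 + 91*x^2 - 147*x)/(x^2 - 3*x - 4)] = 2*(x^5 - 13*x^4 + 43*x^3 + 39*x^2 - 364*x + 294)/(x^4 - 6*x^3 + x^2 + 24*x + 16)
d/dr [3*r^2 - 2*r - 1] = 6*r - 2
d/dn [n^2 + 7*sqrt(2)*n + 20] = 2*n + 7*sqrt(2)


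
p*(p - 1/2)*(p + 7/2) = p^3 + 3*p^2 - 7*p/4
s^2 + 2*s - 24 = (s - 4)*(s + 6)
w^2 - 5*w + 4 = (w - 4)*(w - 1)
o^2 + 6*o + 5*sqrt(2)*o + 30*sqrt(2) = (o + 6)*(o + 5*sqrt(2))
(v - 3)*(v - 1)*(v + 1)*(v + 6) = v^4 + 3*v^3 - 19*v^2 - 3*v + 18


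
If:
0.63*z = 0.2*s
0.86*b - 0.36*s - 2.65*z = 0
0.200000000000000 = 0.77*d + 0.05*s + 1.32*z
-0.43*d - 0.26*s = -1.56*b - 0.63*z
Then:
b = 0.07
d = 0.23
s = 0.05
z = 0.01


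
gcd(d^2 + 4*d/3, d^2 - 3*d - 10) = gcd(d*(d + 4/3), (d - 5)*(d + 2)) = 1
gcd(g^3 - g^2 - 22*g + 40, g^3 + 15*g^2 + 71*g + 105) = g + 5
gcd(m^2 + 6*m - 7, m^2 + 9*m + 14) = m + 7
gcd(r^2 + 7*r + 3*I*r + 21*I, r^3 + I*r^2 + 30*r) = 1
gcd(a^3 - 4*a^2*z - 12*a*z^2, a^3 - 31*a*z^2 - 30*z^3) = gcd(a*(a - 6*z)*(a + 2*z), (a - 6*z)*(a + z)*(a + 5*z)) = -a + 6*z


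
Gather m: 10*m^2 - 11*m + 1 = 10*m^2 - 11*m + 1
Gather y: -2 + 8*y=8*y - 2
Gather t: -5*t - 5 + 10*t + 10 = 5*t + 5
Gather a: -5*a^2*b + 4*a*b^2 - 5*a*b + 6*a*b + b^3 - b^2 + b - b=-5*a^2*b + a*(4*b^2 + b) + b^3 - b^2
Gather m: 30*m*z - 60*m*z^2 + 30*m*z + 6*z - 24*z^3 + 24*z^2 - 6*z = m*(-60*z^2 + 60*z) - 24*z^3 + 24*z^2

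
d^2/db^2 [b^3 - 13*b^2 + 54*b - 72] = 6*b - 26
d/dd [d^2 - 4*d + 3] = 2*d - 4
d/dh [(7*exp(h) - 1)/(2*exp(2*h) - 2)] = (-7*exp(2*h) + 2*exp(h) - 7)*exp(h)/(2*(exp(4*h) - 2*exp(2*h) + 1))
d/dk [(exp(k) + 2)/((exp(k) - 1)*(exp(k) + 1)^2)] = (-2*exp(2*k) - 5*exp(k) + 1)*exp(k)/(exp(5*k) + exp(4*k) - 2*exp(3*k) - 2*exp(2*k) + exp(k) + 1)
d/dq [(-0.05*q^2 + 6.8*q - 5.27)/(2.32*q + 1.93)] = (-0.116*q^2 - 0.193*q + 25.3504)/(5.3824*q^2 + 8.9552*q + 3.7249)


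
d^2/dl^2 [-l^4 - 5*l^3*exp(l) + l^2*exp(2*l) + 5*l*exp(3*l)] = -5*l^3*exp(l) + 4*l^2*exp(2*l) - 30*l^2*exp(l) - 12*l^2 + 45*l*exp(3*l) + 8*l*exp(2*l) - 30*l*exp(l) + 30*exp(3*l) + 2*exp(2*l)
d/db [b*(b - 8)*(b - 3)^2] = 4*b^3 - 42*b^2 + 114*b - 72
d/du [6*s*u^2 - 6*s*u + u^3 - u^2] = 12*s*u - 6*s + 3*u^2 - 2*u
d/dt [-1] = 0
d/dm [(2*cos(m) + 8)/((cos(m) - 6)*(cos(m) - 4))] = 2*(cos(m)^2 + 8*cos(m) - 64)*sin(m)/((cos(m) - 6)^2*(cos(m) - 4)^2)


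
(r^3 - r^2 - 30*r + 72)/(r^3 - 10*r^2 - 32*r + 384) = (r^2 - 7*r + 12)/(r^2 - 16*r + 64)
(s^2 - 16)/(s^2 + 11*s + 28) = (s - 4)/(s + 7)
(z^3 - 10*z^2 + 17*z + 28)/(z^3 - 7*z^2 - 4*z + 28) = (z^2 - 3*z - 4)/(z^2 - 4)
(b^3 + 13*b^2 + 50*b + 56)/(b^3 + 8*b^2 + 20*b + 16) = (b + 7)/(b + 2)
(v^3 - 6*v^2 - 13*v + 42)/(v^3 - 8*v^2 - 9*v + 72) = (v^2 - 9*v + 14)/(v^2 - 11*v + 24)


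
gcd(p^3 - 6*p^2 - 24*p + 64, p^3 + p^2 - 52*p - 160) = p^2 - 4*p - 32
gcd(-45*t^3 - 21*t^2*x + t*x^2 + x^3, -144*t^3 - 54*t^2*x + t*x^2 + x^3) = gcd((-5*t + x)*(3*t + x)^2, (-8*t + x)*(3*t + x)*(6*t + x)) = 3*t + x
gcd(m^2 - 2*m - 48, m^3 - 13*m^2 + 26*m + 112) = m - 8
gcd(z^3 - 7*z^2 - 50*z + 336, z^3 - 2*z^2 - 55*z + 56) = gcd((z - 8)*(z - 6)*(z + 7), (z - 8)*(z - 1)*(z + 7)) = z^2 - z - 56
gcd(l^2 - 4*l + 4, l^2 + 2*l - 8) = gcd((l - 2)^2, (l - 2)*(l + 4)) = l - 2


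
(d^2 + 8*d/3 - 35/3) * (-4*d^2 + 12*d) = -4*d^4 + 4*d^3/3 + 236*d^2/3 - 140*d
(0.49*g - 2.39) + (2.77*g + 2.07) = 3.26*g - 0.32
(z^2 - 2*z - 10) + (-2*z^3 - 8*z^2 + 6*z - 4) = -2*z^3 - 7*z^2 + 4*z - 14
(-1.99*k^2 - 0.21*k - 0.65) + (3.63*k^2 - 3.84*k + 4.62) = 1.64*k^2 - 4.05*k + 3.97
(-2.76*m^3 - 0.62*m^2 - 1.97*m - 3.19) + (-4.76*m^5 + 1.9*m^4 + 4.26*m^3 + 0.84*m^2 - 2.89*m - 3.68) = -4.76*m^5 + 1.9*m^4 + 1.5*m^3 + 0.22*m^2 - 4.86*m - 6.87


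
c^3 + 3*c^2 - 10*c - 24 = (c - 3)*(c + 2)*(c + 4)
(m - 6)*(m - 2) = m^2 - 8*m + 12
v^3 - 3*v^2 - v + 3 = (v - 3)*(v - 1)*(v + 1)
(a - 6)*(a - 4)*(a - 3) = a^3 - 13*a^2 + 54*a - 72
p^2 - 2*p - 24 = (p - 6)*(p + 4)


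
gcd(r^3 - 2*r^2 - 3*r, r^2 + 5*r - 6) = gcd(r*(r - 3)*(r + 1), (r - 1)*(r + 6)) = 1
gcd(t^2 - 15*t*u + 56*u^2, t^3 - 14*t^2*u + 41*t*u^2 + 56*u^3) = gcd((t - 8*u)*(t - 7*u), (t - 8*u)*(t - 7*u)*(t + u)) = t^2 - 15*t*u + 56*u^2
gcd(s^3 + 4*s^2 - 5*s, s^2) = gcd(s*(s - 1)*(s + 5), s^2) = s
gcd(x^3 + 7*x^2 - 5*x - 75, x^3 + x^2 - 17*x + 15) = x^2 + 2*x - 15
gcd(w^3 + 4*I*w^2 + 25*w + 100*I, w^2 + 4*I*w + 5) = w + 5*I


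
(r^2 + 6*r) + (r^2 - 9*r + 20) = 2*r^2 - 3*r + 20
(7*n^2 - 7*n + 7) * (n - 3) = 7*n^3 - 28*n^2 + 28*n - 21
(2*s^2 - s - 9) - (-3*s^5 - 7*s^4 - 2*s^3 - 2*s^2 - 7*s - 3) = 3*s^5 + 7*s^4 + 2*s^3 + 4*s^2 + 6*s - 6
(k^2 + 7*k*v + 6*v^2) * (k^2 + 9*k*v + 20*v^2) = k^4 + 16*k^3*v + 89*k^2*v^2 + 194*k*v^3 + 120*v^4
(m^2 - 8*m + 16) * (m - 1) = m^3 - 9*m^2 + 24*m - 16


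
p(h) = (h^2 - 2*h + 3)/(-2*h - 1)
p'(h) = (2*h - 2)/(-2*h - 1) + 2*(h^2 - 2*h + 3)/(-2*h - 1)^2 = 2*(-h^2 - h + 4)/(4*h^2 + 4*h + 1)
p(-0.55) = 44.02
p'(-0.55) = 849.50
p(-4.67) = 4.09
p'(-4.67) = -0.38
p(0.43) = -1.25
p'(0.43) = 1.96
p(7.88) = -2.94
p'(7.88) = -0.47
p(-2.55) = 3.56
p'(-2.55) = 0.01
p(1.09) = -0.63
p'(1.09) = 0.34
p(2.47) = -0.70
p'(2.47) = -0.26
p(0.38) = -1.35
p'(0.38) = 2.24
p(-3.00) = 3.60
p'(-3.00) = -0.16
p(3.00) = -0.86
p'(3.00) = -0.33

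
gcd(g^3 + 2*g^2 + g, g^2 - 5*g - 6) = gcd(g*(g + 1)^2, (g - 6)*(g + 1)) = g + 1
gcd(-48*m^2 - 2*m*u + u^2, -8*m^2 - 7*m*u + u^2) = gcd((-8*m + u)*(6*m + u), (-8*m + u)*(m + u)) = -8*m + u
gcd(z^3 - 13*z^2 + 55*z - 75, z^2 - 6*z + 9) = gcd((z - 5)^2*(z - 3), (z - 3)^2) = z - 3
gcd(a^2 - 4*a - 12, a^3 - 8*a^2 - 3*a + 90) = a - 6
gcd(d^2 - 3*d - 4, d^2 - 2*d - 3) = d + 1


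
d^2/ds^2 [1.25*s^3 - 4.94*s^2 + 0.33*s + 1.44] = 7.5*s - 9.88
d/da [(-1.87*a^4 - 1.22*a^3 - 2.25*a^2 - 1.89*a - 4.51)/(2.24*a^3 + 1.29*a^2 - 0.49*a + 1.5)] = (-4.1888*a^6 - 4.8246*a^5 + 6.2151*a^4 - 1.5572*a^3 + 28.3578*a^2 + 4.8858*a - 5.0449)/(5.0176*a^6 + 5.7792*a^5 - 0.5311*a^4 + 5.4558*a^3 + 4.1101*a^2 - 1.47*a + 2.25)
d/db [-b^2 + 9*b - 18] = 9 - 2*b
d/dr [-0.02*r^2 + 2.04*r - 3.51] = 2.04 - 0.04*r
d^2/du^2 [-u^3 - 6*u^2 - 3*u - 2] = -6*u - 12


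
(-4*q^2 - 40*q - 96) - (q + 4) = -4*q^2 - 41*q - 100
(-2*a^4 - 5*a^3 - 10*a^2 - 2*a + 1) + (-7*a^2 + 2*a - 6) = -2*a^4 - 5*a^3 - 17*a^2 - 5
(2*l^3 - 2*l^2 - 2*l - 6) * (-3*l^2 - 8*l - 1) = -6*l^5 - 10*l^4 + 20*l^3 + 36*l^2 + 50*l + 6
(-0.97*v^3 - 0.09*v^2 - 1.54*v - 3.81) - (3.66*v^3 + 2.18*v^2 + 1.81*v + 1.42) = -4.63*v^3 - 2.27*v^2 - 3.35*v - 5.23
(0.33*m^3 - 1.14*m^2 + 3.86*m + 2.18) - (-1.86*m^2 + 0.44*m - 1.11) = 0.33*m^3 + 0.72*m^2 + 3.42*m + 3.29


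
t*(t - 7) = t^2 - 7*t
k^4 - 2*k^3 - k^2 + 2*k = k*(k - 2)*(k - 1)*(k + 1)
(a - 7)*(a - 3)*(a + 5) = a^3 - 5*a^2 - 29*a + 105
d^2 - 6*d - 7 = (d - 7)*(d + 1)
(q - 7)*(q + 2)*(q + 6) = q^3 + q^2 - 44*q - 84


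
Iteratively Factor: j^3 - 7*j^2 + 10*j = (j - 5)*(j^2 - 2*j) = (j - 5)*(j - 2)*(j)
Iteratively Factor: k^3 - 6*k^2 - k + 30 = (k - 5)*(k^2 - k - 6) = (k - 5)*(k - 3)*(k + 2)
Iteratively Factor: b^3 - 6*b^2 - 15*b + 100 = (b - 5)*(b^2 - b - 20) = (b - 5)*(b + 4)*(b - 5)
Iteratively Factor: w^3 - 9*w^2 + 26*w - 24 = (w - 2)*(w^2 - 7*w + 12) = (w - 4)*(w - 2)*(w - 3)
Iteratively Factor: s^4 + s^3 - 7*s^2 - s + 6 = (s - 1)*(s^3 + 2*s^2 - 5*s - 6) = (s - 2)*(s - 1)*(s^2 + 4*s + 3) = (s - 2)*(s - 1)*(s + 3)*(s + 1)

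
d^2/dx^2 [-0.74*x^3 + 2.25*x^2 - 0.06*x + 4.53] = 4.5 - 4.44*x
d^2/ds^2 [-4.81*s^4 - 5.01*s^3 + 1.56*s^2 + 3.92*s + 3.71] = -57.72*s^2 - 30.06*s + 3.12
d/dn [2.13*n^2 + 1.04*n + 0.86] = 4.26*n + 1.04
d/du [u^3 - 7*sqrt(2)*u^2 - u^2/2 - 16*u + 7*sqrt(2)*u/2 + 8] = 3*u^2 - 14*sqrt(2)*u - u - 16 + 7*sqrt(2)/2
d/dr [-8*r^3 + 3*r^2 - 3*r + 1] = -24*r^2 + 6*r - 3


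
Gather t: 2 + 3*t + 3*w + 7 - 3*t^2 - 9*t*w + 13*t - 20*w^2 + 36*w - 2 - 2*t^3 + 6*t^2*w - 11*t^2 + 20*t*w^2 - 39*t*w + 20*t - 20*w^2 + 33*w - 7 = -2*t^3 + t^2*(6*w - 14) + t*(20*w^2 - 48*w + 36) - 40*w^2 + 72*w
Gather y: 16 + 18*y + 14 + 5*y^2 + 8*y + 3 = 5*y^2 + 26*y + 33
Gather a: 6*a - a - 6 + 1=5*a - 5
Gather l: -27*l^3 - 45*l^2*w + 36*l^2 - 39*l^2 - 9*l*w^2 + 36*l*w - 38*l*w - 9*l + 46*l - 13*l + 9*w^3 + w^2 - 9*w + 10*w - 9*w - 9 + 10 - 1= -27*l^3 + l^2*(-45*w - 3) + l*(-9*w^2 - 2*w + 24) + 9*w^3 + w^2 - 8*w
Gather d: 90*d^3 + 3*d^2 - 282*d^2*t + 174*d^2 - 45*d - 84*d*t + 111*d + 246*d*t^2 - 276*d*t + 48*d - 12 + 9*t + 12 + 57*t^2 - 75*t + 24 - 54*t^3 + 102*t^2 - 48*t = 90*d^3 + d^2*(177 - 282*t) + d*(246*t^2 - 360*t + 114) - 54*t^3 + 159*t^2 - 114*t + 24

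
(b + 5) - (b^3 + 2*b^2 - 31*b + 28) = -b^3 - 2*b^2 + 32*b - 23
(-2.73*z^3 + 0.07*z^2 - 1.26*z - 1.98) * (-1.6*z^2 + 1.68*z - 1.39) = 4.368*z^5 - 4.6984*z^4 + 5.9283*z^3 + 0.9539*z^2 - 1.575*z + 2.7522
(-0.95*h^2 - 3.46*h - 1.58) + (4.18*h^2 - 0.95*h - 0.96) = 3.23*h^2 - 4.41*h - 2.54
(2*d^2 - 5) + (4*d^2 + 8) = 6*d^2 + 3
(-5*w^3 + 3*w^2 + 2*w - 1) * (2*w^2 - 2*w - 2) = -10*w^5 + 16*w^4 + 8*w^3 - 12*w^2 - 2*w + 2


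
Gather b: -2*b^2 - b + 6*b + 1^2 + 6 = -2*b^2 + 5*b + 7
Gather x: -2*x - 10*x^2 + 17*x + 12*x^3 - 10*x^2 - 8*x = 12*x^3 - 20*x^2 + 7*x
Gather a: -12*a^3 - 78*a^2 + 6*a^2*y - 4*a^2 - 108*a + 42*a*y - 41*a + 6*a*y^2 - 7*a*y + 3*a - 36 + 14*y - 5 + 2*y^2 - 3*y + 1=-12*a^3 + a^2*(6*y - 82) + a*(6*y^2 + 35*y - 146) + 2*y^2 + 11*y - 40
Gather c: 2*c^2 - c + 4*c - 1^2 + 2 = 2*c^2 + 3*c + 1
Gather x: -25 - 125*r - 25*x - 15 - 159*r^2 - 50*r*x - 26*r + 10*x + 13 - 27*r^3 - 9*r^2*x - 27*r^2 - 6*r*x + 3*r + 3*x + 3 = -27*r^3 - 186*r^2 - 148*r + x*(-9*r^2 - 56*r - 12) - 24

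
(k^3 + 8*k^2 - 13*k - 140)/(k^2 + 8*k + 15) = (k^2 + 3*k - 28)/(k + 3)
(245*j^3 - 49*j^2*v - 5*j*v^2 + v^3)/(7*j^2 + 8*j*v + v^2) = (35*j^2 - 12*j*v + v^2)/(j + v)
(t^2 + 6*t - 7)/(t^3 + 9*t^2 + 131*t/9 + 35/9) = 9*(t - 1)/(9*t^2 + 18*t + 5)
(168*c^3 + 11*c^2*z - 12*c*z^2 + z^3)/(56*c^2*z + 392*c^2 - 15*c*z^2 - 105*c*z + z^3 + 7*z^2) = (3*c + z)/(z + 7)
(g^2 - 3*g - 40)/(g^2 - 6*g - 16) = (g + 5)/(g + 2)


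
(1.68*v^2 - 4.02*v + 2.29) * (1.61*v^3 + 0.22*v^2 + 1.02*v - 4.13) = 2.7048*v^5 - 6.1026*v^4 + 4.5161*v^3 - 10.535*v^2 + 18.9384*v - 9.4577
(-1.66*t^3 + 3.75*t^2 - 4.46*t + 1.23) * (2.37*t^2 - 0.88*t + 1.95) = -3.9342*t^5 + 10.3483*t^4 - 17.1072*t^3 + 14.1524*t^2 - 9.7794*t + 2.3985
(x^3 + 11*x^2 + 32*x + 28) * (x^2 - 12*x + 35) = x^5 - x^4 - 65*x^3 + 29*x^2 + 784*x + 980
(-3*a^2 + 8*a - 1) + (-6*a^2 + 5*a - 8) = -9*a^2 + 13*a - 9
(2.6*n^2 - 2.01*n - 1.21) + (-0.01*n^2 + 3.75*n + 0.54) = 2.59*n^2 + 1.74*n - 0.67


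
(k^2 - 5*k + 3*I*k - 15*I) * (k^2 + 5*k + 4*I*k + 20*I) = k^4 + 7*I*k^3 - 37*k^2 - 175*I*k + 300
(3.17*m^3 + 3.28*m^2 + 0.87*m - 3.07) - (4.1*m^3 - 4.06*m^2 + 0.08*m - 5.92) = -0.93*m^3 + 7.34*m^2 + 0.79*m + 2.85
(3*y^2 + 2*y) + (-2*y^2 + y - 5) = y^2 + 3*y - 5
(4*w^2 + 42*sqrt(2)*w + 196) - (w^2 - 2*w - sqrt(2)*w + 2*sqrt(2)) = 3*w^2 + 2*w + 43*sqrt(2)*w - 2*sqrt(2) + 196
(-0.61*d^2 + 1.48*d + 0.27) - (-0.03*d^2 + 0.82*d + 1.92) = -0.58*d^2 + 0.66*d - 1.65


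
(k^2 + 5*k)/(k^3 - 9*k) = (k + 5)/(k^2 - 9)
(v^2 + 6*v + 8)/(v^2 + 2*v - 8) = (v + 2)/(v - 2)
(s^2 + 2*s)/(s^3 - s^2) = (s + 2)/(s*(s - 1))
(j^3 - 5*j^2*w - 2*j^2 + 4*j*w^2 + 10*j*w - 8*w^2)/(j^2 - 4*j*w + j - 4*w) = (j^2 - j*w - 2*j + 2*w)/(j + 1)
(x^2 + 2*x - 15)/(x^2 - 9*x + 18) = (x + 5)/(x - 6)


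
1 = 1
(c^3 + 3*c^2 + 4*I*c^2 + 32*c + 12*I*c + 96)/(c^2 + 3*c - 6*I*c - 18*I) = (c^2 + 4*I*c + 32)/(c - 6*I)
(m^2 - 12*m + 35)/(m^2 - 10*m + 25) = (m - 7)/(m - 5)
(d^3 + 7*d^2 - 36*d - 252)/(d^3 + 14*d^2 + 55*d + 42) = (d - 6)/(d + 1)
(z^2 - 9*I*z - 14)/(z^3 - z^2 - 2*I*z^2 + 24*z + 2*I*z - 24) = (z^2 - 9*I*z - 14)/(z^3 - z^2*(1 + 2*I) + 2*z*(12 + I) - 24)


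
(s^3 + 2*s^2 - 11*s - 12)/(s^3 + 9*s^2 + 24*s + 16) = (s - 3)/(s + 4)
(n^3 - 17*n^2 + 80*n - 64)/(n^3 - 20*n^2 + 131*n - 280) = (n^2 - 9*n + 8)/(n^2 - 12*n + 35)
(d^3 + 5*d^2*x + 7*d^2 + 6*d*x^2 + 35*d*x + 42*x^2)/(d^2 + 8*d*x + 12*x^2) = (d^2 + 3*d*x + 7*d + 21*x)/(d + 6*x)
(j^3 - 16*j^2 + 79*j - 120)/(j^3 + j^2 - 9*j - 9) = (j^2 - 13*j + 40)/(j^2 + 4*j + 3)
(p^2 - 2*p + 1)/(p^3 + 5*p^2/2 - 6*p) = 2*(p^2 - 2*p + 1)/(p*(2*p^2 + 5*p - 12))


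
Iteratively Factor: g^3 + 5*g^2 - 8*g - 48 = (g - 3)*(g^2 + 8*g + 16) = (g - 3)*(g + 4)*(g + 4)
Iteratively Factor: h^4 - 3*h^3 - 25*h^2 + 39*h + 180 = (h + 3)*(h^3 - 6*h^2 - 7*h + 60) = (h - 5)*(h + 3)*(h^2 - h - 12) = (h - 5)*(h + 3)^2*(h - 4)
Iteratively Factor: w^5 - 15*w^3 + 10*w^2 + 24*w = (w)*(w^4 - 15*w^2 + 10*w + 24) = w*(w + 1)*(w^3 - w^2 - 14*w + 24) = w*(w - 2)*(w + 1)*(w^2 + w - 12) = w*(w - 3)*(w - 2)*(w + 1)*(w + 4)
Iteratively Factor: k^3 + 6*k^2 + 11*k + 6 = (k + 3)*(k^2 + 3*k + 2) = (k + 2)*(k + 3)*(k + 1)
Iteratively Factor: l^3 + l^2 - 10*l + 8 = (l - 1)*(l^2 + 2*l - 8) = (l - 2)*(l - 1)*(l + 4)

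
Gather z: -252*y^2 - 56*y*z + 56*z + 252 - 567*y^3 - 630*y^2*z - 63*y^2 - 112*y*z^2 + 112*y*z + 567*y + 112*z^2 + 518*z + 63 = -567*y^3 - 315*y^2 + 567*y + z^2*(112 - 112*y) + z*(-630*y^2 + 56*y + 574) + 315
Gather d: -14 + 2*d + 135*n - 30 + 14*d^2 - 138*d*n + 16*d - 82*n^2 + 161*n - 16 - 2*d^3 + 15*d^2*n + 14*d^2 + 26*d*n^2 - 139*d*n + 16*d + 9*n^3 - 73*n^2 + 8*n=-2*d^3 + d^2*(15*n + 28) + d*(26*n^2 - 277*n + 34) + 9*n^3 - 155*n^2 + 304*n - 60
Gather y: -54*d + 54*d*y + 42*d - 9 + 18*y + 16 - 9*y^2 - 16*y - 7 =-12*d - 9*y^2 + y*(54*d + 2)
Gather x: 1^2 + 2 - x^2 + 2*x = -x^2 + 2*x + 3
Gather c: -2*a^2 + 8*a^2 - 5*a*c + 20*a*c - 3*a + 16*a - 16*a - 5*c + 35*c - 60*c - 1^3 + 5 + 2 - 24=6*a^2 - 3*a + c*(15*a - 30) - 18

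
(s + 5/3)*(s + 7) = s^2 + 26*s/3 + 35/3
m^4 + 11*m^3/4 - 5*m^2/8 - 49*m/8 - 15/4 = (m - 3/2)*(m + 1)*(m + 5/4)*(m + 2)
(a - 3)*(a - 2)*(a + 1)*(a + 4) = a^4 - 15*a^2 + 10*a + 24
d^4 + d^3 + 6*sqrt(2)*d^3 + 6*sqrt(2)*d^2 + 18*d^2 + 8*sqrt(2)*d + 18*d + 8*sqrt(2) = (d + 1)*(d + sqrt(2))^2*(d + 4*sqrt(2))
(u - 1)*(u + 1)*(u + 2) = u^3 + 2*u^2 - u - 2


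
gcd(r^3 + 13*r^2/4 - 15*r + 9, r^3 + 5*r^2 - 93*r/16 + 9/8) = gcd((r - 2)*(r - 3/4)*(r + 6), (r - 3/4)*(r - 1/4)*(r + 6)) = r^2 + 21*r/4 - 9/2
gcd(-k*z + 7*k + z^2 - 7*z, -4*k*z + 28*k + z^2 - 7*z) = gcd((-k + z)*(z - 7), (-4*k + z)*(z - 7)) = z - 7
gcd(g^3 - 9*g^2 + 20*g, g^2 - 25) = g - 5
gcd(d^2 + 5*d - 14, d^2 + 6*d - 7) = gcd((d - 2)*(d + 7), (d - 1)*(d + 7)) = d + 7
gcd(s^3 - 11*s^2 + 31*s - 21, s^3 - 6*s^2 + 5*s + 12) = s - 3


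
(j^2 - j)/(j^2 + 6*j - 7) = j/(j + 7)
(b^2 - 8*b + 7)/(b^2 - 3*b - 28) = (b - 1)/(b + 4)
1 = 1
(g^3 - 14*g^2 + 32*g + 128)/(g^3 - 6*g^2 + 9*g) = (g^3 - 14*g^2 + 32*g + 128)/(g*(g^2 - 6*g + 9))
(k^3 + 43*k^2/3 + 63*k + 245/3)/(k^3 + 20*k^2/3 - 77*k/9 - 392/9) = 3*(k + 5)/(3*k - 8)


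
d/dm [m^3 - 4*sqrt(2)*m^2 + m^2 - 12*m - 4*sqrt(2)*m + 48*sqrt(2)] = 3*m^2 - 8*sqrt(2)*m + 2*m - 12 - 4*sqrt(2)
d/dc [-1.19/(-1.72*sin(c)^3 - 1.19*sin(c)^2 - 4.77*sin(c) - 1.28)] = (-2.8322*sin(c) + 3.0702*cos(2*c) - 8.7465)*cos(c)/(1.72*sin(c)^3 + 1.19*sin(c)^2 + 4.77*sin(c) + 1.28)^2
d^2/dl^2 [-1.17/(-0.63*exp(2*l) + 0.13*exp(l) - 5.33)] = ((0.1521 - 2.9484*exp(l))*(0.63*exp(2*l) - 0.13*exp(l) + 5.33) + 1.17*(1.26*exp(l) - 0.13)*(2.52*exp(l) - 0.26)*exp(l))*exp(l)/(0.63*exp(2*l) - 0.13*exp(l) + 5.33)^3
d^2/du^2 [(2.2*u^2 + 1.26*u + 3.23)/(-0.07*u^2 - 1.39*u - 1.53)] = (0.415772*u^3 + 1.318758*u^2 - 1.07599800000001*u - 16.730176)/(0.000343*u^6 + 0.020433*u^5 + 0.428232*u^4 + 3.578833*u^3 + 9.359928*u^2 + 9.761553*u + 3.581577)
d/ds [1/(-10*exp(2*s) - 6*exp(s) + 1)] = (20*exp(s) + 6)*exp(s)/(10*exp(2*s) + 6*exp(s) - 1)^2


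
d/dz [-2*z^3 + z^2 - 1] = 2*z*(1 - 3*z)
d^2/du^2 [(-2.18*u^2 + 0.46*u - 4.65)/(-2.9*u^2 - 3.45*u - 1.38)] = (-51.359*u^3 + 182.29284*u^2 + 290.18502*u + 86.157954)/(24.389*u^6 + 87.0435*u^5 + 138.36915*u^4 + 123.905025*u^3 + 65.84463*u^2 + 19.71054*u + 2.628072)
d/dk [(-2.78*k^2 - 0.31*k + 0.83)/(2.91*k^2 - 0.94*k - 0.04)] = (3.5153*k^2 - 4.6082*k + 0.7926)/(8.4681*k^4 - 5.4708*k^3 + 0.6508*k^2 + 0.0752*k + 0.0016)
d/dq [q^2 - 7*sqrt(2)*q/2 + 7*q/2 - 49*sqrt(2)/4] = 2*q - 7*sqrt(2)/2 + 7/2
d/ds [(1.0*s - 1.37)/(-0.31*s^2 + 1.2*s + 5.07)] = (0.31*s^2 - 0.8494*s + 6.714)/(0.0961*s^4 - 0.744*s^3 - 1.7034*s^2 + 12.168*s + 25.7049)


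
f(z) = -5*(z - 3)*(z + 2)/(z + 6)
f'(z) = 5*(z - 3)*(z + 2)/(z + 6)^2 - 5*(z - 3)/(z + 6) - 5*(z + 2)/(z + 6)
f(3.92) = -2.75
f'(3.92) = -3.17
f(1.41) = 3.66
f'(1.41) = -1.72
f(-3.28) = -14.78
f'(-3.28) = 19.33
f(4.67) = -5.22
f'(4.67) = -3.42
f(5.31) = -7.47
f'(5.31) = -3.59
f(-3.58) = -21.48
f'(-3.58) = 25.74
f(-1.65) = 1.87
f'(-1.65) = 4.51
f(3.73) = -2.15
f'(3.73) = -3.10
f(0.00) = 5.00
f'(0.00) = 0.00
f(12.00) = -35.00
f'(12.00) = -4.44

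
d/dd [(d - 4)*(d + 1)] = 2*d - 3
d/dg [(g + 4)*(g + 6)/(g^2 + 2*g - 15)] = 2*(-4*g^2 - 39*g - 99)/(g^4 + 4*g^3 - 26*g^2 - 60*g + 225)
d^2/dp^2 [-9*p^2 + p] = -18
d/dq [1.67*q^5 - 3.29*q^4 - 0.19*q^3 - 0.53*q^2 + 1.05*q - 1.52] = 8.35*q^4 - 13.16*q^3 - 0.57*q^2 - 1.06*q + 1.05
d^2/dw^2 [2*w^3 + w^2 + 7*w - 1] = 12*w + 2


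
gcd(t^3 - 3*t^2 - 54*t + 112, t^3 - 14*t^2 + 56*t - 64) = t^2 - 10*t + 16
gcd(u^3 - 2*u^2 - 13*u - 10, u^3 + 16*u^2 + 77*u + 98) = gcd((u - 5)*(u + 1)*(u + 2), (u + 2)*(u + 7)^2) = u + 2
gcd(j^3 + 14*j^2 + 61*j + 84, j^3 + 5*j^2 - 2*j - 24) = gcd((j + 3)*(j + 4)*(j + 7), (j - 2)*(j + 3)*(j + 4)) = j^2 + 7*j + 12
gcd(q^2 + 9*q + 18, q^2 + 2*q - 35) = 1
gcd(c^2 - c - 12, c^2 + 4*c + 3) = c + 3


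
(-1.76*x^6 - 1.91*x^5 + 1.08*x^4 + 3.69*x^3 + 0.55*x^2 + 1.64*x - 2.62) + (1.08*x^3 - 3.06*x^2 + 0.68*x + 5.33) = -1.76*x^6 - 1.91*x^5 + 1.08*x^4 + 4.77*x^3 - 2.51*x^2 + 2.32*x + 2.71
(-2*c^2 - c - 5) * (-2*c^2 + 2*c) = 4*c^4 - 2*c^3 + 8*c^2 - 10*c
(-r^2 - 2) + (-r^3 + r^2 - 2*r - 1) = -r^3 - 2*r - 3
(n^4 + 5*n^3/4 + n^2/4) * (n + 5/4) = n^5 + 5*n^4/2 + 29*n^3/16 + 5*n^2/16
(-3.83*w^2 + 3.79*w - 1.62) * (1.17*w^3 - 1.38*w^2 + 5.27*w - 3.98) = -4.4811*w^5 + 9.7197*w^4 - 27.3097*w^3 + 37.4523*w^2 - 23.6216*w + 6.4476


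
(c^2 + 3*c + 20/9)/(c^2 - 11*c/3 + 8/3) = (9*c^2 + 27*c + 20)/(3*(3*c^2 - 11*c + 8))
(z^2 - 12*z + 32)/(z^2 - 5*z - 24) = (z - 4)/(z + 3)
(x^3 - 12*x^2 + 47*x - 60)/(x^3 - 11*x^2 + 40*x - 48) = (x - 5)/(x - 4)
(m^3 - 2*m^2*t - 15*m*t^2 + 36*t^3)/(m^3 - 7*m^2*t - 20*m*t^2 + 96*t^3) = (-m + 3*t)/(-m + 8*t)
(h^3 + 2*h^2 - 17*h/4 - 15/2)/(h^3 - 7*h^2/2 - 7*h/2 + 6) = (h^2 + h/2 - 5)/(h^2 - 5*h + 4)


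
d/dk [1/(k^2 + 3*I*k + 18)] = (-2*k - 3*I)/(k^2 + 3*I*k + 18)^2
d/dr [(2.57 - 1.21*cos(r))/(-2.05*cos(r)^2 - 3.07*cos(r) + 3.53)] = (2.4805*cos(r)^2 - 10.537*cos(r) - 3.6186)*sin(r)/(4.2025*cos(r)^4 + 12.587*cos(r)^3 - 5.0481*cos(r)^2 - 21.6742*cos(r) + 12.4609)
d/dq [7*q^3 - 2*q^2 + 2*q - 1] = 21*q^2 - 4*q + 2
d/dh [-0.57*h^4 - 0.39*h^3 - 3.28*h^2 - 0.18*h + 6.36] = -2.28*h^3 - 1.17*h^2 - 6.56*h - 0.18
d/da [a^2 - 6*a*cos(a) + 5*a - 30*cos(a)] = 6*a*sin(a) + 2*a + 30*sin(a) - 6*cos(a) + 5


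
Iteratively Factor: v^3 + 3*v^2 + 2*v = (v + 2)*(v^2 + v) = v*(v + 2)*(v + 1)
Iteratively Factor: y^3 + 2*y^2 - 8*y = (y)*(y^2 + 2*y - 8) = y*(y - 2)*(y + 4)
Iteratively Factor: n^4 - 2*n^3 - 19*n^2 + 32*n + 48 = (n - 3)*(n^3 + n^2 - 16*n - 16) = (n - 3)*(n + 1)*(n^2 - 16) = (n - 4)*(n - 3)*(n + 1)*(n + 4)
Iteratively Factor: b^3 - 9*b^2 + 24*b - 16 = (b - 1)*(b^2 - 8*b + 16) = (b - 4)*(b - 1)*(b - 4)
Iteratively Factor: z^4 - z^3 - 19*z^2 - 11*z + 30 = (z + 2)*(z^3 - 3*z^2 - 13*z + 15) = (z - 5)*(z + 2)*(z^2 + 2*z - 3) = (z - 5)*(z - 1)*(z + 2)*(z + 3)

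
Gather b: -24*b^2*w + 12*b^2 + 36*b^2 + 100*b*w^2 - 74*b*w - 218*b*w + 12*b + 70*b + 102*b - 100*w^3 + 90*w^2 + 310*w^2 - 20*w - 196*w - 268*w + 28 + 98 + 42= b^2*(48 - 24*w) + b*(100*w^2 - 292*w + 184) - 100*w^3 + 400*w^2 - 484*w + 168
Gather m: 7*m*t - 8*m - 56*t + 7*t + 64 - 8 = m*(7*t - 8) - 49*t + 56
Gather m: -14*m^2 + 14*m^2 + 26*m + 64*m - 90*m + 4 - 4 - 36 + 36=0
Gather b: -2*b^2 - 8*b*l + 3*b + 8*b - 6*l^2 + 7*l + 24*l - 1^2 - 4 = -2*b^2 + b*(11 - 8*l) - 6*l^2 + 31*l - 5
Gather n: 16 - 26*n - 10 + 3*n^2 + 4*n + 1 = 3*n^2 - 22*n + 7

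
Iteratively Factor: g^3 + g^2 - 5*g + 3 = (g - 1)*(g^2 + 2*g - 3) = (g - 1)^2*(g + 3)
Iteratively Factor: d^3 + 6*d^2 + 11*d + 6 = (d + 1)*(d^2 + 5*d + 6) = (d + 1)*(d + 3)*(d + 2)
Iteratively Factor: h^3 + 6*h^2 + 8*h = (h + 4)*(h^2 + 2*h) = h*(h + 4)*(h + 2)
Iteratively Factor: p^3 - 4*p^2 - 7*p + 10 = (p - 5)*(p^2 + p - 2) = (p - 5)*(p - 1)*(p + 2)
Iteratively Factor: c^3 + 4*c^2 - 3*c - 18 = (c - 2)*(c^2 + 6*c + 9) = (c - 2)*(c + 3)*(c + 3)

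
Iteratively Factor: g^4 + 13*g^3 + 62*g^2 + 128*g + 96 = (g + 4)*(g^3 + 9*g^2 + 26*g + 24) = (g + 2)*(g + 4)*(g^2 + 7*g + 12) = (g + 2)*(g + 3)*(g + 4)*(g + 4)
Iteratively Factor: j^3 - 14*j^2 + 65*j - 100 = (j - 5)*(j^2 - 9*j + 20) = (j - 5)*(j - 4)*(j - 5)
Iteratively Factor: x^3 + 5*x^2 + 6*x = (x + 3)*(x^2 + 2*x) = x*(x + 3)*(x + 2)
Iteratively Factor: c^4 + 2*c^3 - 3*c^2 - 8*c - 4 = (c + 1)*(c^3 + c^2 - 4*c - 4) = (c + 1)*(c + 2)*(c^2 - c - 2) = (c + 1)^2*(c + 2)*(c - 2)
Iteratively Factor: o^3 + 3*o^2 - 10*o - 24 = (o - 3)*(o^2 + 6*o + 8) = (o - 3)*(o + 2)*(o + 4)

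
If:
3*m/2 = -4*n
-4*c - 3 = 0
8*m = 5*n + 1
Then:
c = -3/4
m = 8/79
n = -3/79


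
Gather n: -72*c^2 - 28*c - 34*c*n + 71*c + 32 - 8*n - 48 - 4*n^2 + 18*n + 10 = -72*c^2 + 43*c - 4*n^2 + n*(10 - 34*c) - 6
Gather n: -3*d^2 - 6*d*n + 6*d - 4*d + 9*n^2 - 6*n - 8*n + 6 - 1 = -3*d^2 + 2*d + 9*n^2 + n*(-6*d - 14) + 5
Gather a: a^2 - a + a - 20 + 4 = a^2 - 16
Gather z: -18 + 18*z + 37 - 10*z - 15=8*z + 4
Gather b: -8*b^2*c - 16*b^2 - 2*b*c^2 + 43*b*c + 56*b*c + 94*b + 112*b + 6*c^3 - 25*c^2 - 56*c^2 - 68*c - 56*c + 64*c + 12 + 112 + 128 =b^2*(-8*c - 16) + b*(-2*c^2 + 99*c + 206) + 6*c^3 - 81*c^2 - 60*c + 252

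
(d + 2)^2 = d^2 + 4*d + 4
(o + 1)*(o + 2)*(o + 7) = o^3 + 10*o^2 + 23*o + 14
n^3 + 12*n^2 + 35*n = n*(n + 5)*(n + 7)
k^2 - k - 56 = (k - 8)*(k + 7)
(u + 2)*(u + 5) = u^2 + 7*u + 10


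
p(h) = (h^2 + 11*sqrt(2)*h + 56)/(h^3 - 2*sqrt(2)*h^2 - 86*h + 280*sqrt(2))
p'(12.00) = -0.17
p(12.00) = 0.56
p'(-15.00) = 0.00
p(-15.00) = -0.02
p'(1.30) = 0.15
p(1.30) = 0.28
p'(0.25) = 0.08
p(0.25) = 0.16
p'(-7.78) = 0.00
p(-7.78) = -0.01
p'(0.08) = 0.07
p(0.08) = 0.15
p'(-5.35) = 0.01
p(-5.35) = 0.00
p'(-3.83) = 0.01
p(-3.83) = 0.02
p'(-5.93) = 0.01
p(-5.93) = 0.00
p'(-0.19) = 0.06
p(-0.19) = 0.13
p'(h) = (2*h + 11*sqrt(2))/(h^3 - 2*sqrt(2)*h^2 - 86*h + 280*sqrt(2)) + (-3*h^2 + 4*sqrt(2)*h + 86)*(h^2 + 11*sqrt(2)*h + 56)/(h^3 - 2*sqrt(2)*h^2 - 86*h + 280*sqrt(2))^2 = (-h^4 - 22*sqrt(2)*h^3 - 210*h^2 + 784*sqrt(2)*h + 10976)/(h^6 - 4*sqrt(2)*h^5 - 164*h^4 + 904*sqrt(2)*h^3 + 5156*h^2 - 48160*sqrt(2)*h + 156800)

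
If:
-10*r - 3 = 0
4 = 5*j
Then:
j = 4/5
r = -3/10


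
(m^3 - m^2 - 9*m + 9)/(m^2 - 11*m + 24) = (m^2 + 2*m - 3)/(m - 8)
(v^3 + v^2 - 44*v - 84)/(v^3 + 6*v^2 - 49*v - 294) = (v + 2)/(v + 7)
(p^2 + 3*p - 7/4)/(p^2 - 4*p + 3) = (p^2 + 3*p - 7/4)/(p^2 - 4*p + 3)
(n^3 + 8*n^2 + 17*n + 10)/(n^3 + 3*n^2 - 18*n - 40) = (n + 1)/(n - 4)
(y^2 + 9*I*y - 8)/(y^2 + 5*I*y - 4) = (y + 8*I)/(y + 4*I)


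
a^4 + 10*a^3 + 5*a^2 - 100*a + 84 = (a - 2)*(a - 1)*(a + 6)*(a + 7)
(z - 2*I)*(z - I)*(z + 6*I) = z^3 + 3*I*z^2 + 16*z - 12*I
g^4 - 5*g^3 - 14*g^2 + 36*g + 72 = (g - 6)*(g - 3)*(g + 2)^2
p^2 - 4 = (p - 2)*(p + 2)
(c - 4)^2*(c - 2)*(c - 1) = c^4 - 11*c^3 + 42*c^2 - 64*c + 32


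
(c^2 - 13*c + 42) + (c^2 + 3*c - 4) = 2*c^2 - 10*c + 38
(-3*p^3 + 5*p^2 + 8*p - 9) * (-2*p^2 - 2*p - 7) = 6*p^5 - 4*p^4 - 5*p^3 - 33*p^2 - 38*p + 63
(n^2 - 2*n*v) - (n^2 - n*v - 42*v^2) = -n*v + 42*v^2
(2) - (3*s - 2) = 4 - 3*s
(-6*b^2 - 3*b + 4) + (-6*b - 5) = -6*b^2 - 9*b - 1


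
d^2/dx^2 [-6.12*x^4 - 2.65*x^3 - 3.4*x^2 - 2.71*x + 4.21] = -73.44*x^2 - 15.9*x - 6.8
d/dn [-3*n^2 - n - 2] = -6*n - 1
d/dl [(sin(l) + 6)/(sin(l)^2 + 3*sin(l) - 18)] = -cos(l)/(sin(l) - 3)^2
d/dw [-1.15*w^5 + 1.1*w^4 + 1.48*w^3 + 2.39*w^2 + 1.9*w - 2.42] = -5.75*w^4 + 4.4*w^3 + 4.44*w^2 + 4.78*w + 1.9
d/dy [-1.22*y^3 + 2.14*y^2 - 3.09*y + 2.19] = -3.66*y^2 + 4.28*y - 3.09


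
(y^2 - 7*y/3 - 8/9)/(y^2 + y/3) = (y - 8/3)/y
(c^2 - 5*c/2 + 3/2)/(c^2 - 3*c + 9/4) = 2*(c - 1)/(2*c - 3)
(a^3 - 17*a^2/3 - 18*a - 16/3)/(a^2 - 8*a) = a + 7/3 + 2/(3*a)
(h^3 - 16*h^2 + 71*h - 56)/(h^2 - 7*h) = h - 9 + 8/h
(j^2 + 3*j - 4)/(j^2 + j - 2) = (j + 4)/(j + 2)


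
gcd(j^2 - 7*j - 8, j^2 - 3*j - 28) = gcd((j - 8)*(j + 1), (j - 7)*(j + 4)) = 1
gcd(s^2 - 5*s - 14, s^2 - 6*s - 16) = s + 2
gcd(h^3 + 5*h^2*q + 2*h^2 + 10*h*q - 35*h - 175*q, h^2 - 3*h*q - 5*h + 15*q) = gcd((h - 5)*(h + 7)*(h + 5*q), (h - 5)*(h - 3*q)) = h - 5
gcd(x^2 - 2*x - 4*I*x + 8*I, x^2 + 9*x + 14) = 1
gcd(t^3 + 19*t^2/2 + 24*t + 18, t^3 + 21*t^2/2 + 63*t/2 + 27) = t^2 + 15*t/2 + 9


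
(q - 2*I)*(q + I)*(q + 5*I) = q^3 + 4*I*q^2 + 7*q + 10*I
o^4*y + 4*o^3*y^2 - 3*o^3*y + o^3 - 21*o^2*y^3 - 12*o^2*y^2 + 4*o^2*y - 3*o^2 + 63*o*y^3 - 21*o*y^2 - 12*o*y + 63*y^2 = (o - 3)*(o - 3*y)*(o + 7*y)*(o*y + 1)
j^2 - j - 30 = (j - 6)*(j + 5)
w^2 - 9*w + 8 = (w - 8)*(w - 1)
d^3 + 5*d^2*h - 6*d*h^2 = d*(d - h)*(d + 6*h)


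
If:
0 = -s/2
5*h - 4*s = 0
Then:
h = 0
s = 0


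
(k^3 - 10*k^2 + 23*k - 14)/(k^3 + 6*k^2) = (k^3 - 10*k^2 + 23*k - 14)/(k^2*(k + 6))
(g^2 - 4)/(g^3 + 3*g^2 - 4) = (g - 2)/(g^2 + g - 2)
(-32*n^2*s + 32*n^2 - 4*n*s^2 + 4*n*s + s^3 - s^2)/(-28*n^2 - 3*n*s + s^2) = (-8*n*s + 8*n + s^2 - s)/(-7*n + s)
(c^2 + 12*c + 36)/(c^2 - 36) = (c + 6)/(c - 6)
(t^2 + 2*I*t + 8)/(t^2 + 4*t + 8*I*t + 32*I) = (t^2 + 2*I*t + 8)/(t^2 + t*(4 + 8*I) + 32*I)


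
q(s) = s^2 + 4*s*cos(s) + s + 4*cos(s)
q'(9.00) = -1.13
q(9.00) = 53.55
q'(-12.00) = 3.98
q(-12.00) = 94.87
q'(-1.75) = -6.16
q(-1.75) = 1.85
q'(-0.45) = 4.66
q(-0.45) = 1.73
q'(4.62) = 32.26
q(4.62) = 23.89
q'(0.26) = 4.09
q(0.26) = 5.20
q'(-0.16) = 5.16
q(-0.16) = 3.18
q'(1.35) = -4.60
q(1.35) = 5.23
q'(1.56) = -6.08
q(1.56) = 4.10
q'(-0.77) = 2.97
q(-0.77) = 0.48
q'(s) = -4*s*sin(s) + 2*s - 4*sin(s) + 4*cos(s) + 1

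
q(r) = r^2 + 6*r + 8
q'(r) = 2*r + 6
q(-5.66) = 6.08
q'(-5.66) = -5.32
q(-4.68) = 1.82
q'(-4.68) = -3.36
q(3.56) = 42.03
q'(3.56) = 13.12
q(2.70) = 31.49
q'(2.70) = 11.40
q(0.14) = 8.86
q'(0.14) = 6.28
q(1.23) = 16.89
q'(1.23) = 8.46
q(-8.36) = 27.73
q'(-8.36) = -10.72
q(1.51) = 19.34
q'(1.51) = 9.02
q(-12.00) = 80.00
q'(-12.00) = -18.00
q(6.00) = 80.00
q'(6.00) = 18.00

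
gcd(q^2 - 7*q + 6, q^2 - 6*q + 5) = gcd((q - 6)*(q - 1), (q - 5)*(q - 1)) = q - 1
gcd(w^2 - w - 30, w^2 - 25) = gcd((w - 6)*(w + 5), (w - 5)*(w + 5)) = w + 5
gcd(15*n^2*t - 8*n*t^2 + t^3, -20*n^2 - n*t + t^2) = -5*n + t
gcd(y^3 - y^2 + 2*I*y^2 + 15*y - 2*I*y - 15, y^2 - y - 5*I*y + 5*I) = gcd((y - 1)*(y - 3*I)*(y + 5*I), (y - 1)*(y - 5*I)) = y - 1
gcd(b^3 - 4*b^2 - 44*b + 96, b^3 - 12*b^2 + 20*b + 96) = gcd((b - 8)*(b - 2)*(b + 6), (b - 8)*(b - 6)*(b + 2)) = b - 8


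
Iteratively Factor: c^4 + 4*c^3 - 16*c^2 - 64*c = (c + 4)*(c^3 - 16*c) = c*(c + 4)*(c^2 - 16) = c*(c + 4)^2*(c - 4)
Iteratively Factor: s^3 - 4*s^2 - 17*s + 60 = (s + 4)*(s^2 - 8*s + 15) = (s - 5)*(s + 4)*(s - 3)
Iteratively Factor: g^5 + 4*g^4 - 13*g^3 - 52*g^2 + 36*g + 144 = (g - 3)*(g^4 + 7*g^3 + 8*g^2 - 28*g - 48) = (g - 3)*(g + 2)*(g^3 + 5*g^2 - 2*g - 24) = (g - 3)*(g + 2)*(g + 4)*(g^2 + g - 6) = (g - 3)*(g - 2)*(g + 2)*(g + 4)*(g + 3)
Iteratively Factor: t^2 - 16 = (t - 4)*(t + 4)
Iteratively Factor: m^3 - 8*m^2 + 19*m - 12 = (m - 3)*(m^2 - 5*m + 4) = (m - 3)*(m - 1)*(m - 4)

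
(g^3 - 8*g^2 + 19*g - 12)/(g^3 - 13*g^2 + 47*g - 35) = (g^2 - 7*g + 12)/(g^2 - 12*g + 35)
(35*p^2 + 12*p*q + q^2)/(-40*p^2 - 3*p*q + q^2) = (-7*p - q)/(8*p - q)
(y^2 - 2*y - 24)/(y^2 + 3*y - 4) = (y - 6)/(y - 1)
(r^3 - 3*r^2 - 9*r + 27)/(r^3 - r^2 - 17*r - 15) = (r^2 - 6*r + 9)/(r^2 - 4*r - 5)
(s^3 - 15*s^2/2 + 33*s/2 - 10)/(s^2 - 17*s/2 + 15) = (s^2 - 5*s + 4)/(s - 6)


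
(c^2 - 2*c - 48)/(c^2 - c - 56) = (c + 6)/(c + 7)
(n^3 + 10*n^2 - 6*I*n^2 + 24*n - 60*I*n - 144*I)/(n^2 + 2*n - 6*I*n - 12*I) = (n^2 + 10*n + 24)/(n + 2)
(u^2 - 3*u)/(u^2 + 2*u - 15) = u/(u + 5)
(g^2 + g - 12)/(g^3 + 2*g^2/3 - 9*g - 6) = 3*(g + 4)/(3*g^2 + 11*g + 6)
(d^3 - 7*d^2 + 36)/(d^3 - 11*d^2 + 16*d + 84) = (d - 3)/(d - 7)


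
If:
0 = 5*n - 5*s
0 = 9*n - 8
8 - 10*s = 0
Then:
No Solution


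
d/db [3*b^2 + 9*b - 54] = 6*b + 9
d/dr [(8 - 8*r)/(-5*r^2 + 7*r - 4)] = 8*(-5*r^2 + 10*r - 3)/(25*r^4 - 70*r^3 + 89*r^2 - 56*r + 16)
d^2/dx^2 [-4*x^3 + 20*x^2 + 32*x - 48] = 40 - 24*x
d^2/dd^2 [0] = 0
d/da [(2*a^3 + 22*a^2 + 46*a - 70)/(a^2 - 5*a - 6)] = 2*(a^4 - 10*a^3 - 96*a^2 - 62*a - 313)/(a^4 - 10*a^3 + 13*a^2 + 60*a + 36)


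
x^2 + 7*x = x*(x + 7)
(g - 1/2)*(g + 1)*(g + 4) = g^3 + 9*g^2/2 + 3*g/2 - 2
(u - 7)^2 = u^2 - 14*u + 49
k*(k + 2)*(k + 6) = k^3 + 8*k^2 + 12*k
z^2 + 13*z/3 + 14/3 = (z + 2)*(z + 7/3)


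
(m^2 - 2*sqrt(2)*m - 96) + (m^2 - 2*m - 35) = 2*m^2 - 2*sqrt(2)*m - 2*m - 131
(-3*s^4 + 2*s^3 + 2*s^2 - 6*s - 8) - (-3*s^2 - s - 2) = -3*s^4 + 2*s^3 + 5*s^2 - 5*s - 6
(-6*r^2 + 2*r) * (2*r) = -12*r^3 + 4*r^2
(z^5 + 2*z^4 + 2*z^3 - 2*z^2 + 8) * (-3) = -3*z^5 - 6*z^4 - 6*z^3 + 6*z^2 - 24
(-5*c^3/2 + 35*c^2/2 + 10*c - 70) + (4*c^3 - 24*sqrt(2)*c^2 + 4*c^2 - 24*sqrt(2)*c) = 3*c^3/2 - 24*sqrt(2)*c^2 + 43*c^2/2 - 24*sqrt(2)*c + 10*c - 70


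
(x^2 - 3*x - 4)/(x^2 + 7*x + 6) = (x - 4)/(x + 6)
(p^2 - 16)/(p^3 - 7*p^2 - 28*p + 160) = (p + 4)/(p^2 - 3*p - 40)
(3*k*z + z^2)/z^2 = (3*k + z)/z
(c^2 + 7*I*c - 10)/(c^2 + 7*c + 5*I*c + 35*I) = (c + 2*I)/(c + 7)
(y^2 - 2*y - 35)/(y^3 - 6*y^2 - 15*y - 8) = (-y^2 + 2*y + 35)/(-y^3 + 6*y^2 + 15*y + 8)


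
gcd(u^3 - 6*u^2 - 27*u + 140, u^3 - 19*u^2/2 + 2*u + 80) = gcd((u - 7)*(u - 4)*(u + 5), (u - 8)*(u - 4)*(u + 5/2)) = u - 4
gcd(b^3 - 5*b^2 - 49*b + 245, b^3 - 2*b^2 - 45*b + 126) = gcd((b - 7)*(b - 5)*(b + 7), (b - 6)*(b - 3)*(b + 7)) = b + 7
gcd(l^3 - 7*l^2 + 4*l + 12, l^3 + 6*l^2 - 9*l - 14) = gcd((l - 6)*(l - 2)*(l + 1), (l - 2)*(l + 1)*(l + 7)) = l^2 - l - 2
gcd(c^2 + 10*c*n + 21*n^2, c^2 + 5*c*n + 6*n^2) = c + 3*n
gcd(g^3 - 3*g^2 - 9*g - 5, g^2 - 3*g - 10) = g - 5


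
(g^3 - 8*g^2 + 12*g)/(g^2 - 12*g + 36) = g*(g - 2)/(g - 6)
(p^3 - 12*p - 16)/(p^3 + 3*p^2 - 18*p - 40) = (p + 2)/(p + 5)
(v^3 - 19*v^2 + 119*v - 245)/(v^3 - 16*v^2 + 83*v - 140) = (v - 7)/(v - 4)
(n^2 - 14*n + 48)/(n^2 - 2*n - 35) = (-n^2 + 14*n - 48)/(-n^2 + 2*n + 35)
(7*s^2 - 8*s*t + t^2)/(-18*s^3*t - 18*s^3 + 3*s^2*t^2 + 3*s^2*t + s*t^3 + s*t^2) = (7*s^2 - 8*s*t + t^2)/(s*(-18*s^2*t - 18*s^2 + 3*s*t^2 + 3*s*t + t^3 + t^2))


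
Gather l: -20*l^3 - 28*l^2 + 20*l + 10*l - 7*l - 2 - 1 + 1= -20*l^3 - 28*l^2 + 23*l - 2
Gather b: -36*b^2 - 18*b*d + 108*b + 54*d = -36*b^2 + b*(108 - 18*d) + 54*d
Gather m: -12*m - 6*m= -18*m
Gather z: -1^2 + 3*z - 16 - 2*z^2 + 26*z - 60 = -2*z^2 + 29*z - 77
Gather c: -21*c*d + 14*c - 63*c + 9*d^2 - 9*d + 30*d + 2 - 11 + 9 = c*(-21*d - 49) + 9*d^2 + 21*d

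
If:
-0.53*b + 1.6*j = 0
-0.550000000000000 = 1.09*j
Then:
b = -1.52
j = -0.50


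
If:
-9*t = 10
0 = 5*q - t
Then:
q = -2/9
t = -10/9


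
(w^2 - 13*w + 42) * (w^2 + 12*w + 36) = w^4 - w^3 - 78*w^2 + 36*w + 1512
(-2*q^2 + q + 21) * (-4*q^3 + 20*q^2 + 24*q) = 8*q^5 - 44*q^4 - 112*q^3 + 444*q^2 + 504*q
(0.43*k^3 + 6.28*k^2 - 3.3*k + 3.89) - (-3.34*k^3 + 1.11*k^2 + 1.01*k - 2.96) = 3.77*k^3 + 5.17*k^2 - 4.31*k + 6.85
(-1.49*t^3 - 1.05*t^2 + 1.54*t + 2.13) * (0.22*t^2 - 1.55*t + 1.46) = -0.3278*t^5 + 2.0785*t^4 - 0.2091*t^3 - 3.4514*t^2 - 1.0531*t + 3.1098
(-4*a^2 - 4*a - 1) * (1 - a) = 4*a^3 - 3*a - 1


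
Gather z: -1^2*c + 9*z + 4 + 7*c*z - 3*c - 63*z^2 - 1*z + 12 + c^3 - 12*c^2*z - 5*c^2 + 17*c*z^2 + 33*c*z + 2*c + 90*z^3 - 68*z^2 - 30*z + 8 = c^3 - 5*c^2 - 2*c + 90*z^3 + z^2*(17*c - 131) + z*(-12*c^2 + 40*c - 22) + 24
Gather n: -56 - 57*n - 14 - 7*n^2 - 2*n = -7*n^2 - 59*n - 70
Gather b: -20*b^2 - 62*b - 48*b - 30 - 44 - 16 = -20*b^2 - 110*b - 90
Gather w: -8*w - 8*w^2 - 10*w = -8*w^2 - 18*w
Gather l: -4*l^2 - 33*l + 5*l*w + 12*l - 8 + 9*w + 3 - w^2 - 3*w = -4*l^2 + l*(5*w - 21) - w^2 + 6*w - 5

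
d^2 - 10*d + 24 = (d - 6)*(d - 4)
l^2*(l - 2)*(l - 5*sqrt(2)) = l^4 - 5*sqrt(2)*l^3 - 2*l^3 + 10*sqrt(2)*l^2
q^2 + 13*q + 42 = (q + 6)*(q + 7)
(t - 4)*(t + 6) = t^2 + 2*t - 24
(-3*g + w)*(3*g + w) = -9*g^2 + w^2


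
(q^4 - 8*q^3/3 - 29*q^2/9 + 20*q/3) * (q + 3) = q^5 + q^4/3 - 101*q^3/9 - 3*q^2 + 20*q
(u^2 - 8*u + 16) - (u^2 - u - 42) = 58 - 7*u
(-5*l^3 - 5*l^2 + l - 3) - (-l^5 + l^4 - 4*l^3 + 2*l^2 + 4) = l^5 - l^4 - l^3 - 7*l^2 + l - 7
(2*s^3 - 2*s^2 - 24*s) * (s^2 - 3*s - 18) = 2*s^5 - 8*s^4 - 54*s^3 + 108*s^2 + 432*s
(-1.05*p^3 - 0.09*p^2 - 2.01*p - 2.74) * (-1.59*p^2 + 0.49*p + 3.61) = 1.6695*p^5 - 0.3714*p^4 - 0.6387*p^3 + 3.0468*p^2 - 8.5987*p - 9.8914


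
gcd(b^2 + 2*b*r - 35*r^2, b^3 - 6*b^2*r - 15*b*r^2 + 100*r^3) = -b + 5*r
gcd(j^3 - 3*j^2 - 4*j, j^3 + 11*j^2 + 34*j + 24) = j + 1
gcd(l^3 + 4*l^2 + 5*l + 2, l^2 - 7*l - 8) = l + 1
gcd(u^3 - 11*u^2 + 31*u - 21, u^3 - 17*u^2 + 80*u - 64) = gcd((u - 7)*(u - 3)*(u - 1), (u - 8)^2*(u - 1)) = u - 1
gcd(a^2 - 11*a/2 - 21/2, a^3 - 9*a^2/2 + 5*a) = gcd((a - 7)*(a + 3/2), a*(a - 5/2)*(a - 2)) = 1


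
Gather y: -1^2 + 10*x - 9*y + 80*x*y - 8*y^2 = 10*x - 8*y^2 + y*(80*x - 9) - 1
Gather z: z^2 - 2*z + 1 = z^2 - 2*z + 1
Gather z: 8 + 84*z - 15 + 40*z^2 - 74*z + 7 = 40*z^2 + 10*z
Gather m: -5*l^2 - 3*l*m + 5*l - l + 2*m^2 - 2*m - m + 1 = -5*l^2 + 4*l + 2*m^2 + m*(-3*l - 3) + 1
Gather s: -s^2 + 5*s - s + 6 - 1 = -s^2 + 4*s + 5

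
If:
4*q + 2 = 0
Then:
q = -1/2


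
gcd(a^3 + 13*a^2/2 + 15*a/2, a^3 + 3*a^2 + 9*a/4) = a^2 + 3*a/2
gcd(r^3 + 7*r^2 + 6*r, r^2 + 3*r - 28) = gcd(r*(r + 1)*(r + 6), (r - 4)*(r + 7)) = 1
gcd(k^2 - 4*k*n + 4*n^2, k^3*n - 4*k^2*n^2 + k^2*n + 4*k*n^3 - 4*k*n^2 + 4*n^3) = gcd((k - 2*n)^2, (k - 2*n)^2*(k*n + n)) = k^2 - 4*k*n + 4*n^2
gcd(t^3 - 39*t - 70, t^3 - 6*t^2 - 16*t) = t + 2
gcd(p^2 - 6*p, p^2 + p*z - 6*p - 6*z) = p - 6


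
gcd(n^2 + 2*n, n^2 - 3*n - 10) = n + 2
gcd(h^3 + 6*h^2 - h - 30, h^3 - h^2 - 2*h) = h - 2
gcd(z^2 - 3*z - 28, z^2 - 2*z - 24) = z + 4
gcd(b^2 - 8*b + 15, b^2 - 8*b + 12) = 1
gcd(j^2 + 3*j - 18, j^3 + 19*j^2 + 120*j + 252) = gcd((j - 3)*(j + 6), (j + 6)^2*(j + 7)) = j + 6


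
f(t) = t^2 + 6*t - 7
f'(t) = 2*t + 6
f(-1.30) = -13.11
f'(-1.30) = 3.40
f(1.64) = 5.53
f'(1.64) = 9.28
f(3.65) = 28.22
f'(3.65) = 13.30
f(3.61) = 27.69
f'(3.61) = 13.22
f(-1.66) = -14.20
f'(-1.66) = 2.68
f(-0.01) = -7.06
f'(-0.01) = 5.98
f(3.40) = 24.96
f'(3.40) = 12.80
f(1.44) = 3.71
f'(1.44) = 8.88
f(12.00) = 209.00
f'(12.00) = 30.00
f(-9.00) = 20.00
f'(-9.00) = -12.00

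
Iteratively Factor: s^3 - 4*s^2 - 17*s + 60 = (s - 5)*(s^2 + s - 12) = (s - 5)*(s - 3)*(s + 4)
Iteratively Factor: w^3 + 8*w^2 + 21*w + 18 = (w + 3)*(w^2 + 5*w + 6) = (w + 3)^2*(w + 2)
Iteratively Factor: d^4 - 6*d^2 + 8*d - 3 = (d + 3)*(d^3 - 3*d^2 + 3*d - 1) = (d - 1)*(d + 3)*(d^2 - 2*d + 1) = (d - 1)^2*(d + 3)*(d - 1)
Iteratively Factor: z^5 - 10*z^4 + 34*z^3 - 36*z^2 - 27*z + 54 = (z - 3)*(z^4 - 7*z^3 + 13*z^2 + 3*z - 18) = (z - 3)^2*(z^3 - 4*z^2 + z + 6) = (z - 3)^3*(z^2 - z - 2) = (z - 3)^3*(z + 1)*(z - 2)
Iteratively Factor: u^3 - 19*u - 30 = (u + 3)*(u^2 - 3*u - 10) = (u - 5)*(u + 3)*(u + 2)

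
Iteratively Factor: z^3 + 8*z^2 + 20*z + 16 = (z + 2)*(z^2 + 6*z + 8) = (z + 2)^2*(z + 4)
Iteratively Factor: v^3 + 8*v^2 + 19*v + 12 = (v + 1)*(v^2 + 7*v + 12) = (v + 1)*(v + 3)*(v + 4)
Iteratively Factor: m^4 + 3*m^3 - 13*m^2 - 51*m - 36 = (m + 1)*(m^3 + 2*m^2 - 15*m - 36) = (m + 1)*(m + 3)*(m^2 - m - 12) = (m - 4)*(m + 1)*(m + 3)*(m + 3)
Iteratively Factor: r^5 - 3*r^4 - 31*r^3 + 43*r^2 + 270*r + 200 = (r - 5)*(r^4 + 2*r^3 - 21*r^2 - 62*r - 40) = (r - 5)*(r + 1)*(r^3 + r^2 - 22*r - 40) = (r - 5)*(r + 1)*(r + 4)*(r^2 - 3*r - 10) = (r - 5)*(r + 1)*(r + 2)*(r + 4)*(r - 5)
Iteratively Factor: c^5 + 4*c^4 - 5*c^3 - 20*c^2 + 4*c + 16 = (c + 4)*(c^4 - 5*c^2 + 4) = (c + 2)*(c + 4)*(c^3 - 2*c^2 - c + 2) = (c - 1)*(c + 2)*(c + 4)*(c^2 - c - 2) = (c - 2)*(c - 1)*(c + 2)*(c + 4)*(c + 1)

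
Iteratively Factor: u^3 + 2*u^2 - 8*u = (u)*(u^2 + 2*u - 8) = u*(u - 2)*(u + 4)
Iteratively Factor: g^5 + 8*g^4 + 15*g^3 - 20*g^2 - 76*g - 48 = (g + 2)*(g^4 + 6*g^3 + 3*g^2 - 26*g - 24) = (g + 1)*(g + 2)*(g^3 + 5*g^2 - 2*g - 24) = (g + 1)*(g + 2)*(g + 3)*(g^2 + 2*g - 8) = (g + 1)*(g + 2)*(g + 3)*(g + 4)*(g - 2)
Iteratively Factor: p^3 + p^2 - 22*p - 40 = (p + 4)*(p^2 - 3*p - 10) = (p + 2)*(p + 4)*(p - 5)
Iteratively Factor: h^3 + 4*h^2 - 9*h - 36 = (h - 3)*(h^2 + 7*h + 12) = (h - 3)*(h + 3)*(h + 4)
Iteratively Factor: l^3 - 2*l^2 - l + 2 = (l - 2)*(l^2 - 1) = (l - 2)*(l + 1)*(l - 1)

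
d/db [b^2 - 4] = 2*b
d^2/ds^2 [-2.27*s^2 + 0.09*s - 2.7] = -4.54000000000000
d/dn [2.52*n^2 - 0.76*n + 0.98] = 5.04*n - 0.76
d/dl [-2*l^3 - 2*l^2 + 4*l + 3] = -6*l^2 - 4*l + 4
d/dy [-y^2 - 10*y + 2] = -2*y - 10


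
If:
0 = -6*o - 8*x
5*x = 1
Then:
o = -4/15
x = 1/5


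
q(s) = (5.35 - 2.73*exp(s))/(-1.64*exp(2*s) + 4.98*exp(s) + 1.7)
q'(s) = (5.35 - 2.73*exp(s))*(3.28*exp(2*s) - 4.98*exp(s))/(-1.64*exp(2*s) + 4.98*exp(s) + 1.7)^2 - 2.73*exp(s)/(-1.64*exp(2*s) + 4.98*exp(s) + 1.7) = (-4.4772*exp(2*s) + 17.548*exp(s) - 31.284)*exp(s)/(2.6896*exp(4*s) - 16.3344*exp(3*s) + 19.2244*exp(2*s) + 16.932*exp(s) + 2.89)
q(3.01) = 0.09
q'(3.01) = -0.09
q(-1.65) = 1.86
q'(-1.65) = -0.80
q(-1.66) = 1.87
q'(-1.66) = -0.80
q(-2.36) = 2.36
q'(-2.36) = -0.60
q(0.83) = -0.20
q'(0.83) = -1.66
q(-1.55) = 1.78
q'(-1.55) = -0.82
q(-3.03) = 2.69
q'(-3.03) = -0.39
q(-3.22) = 2.76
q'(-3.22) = -0.34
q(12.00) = 0.00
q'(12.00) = 0.00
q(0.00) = 0.52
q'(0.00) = -0.72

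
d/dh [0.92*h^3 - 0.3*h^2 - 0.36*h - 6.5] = 2.76*h^2 - 0.6*h - 0.36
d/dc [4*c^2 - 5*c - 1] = 8*c - 5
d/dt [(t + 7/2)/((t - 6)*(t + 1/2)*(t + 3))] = (-8*t^3 - 32*t^2 + 70*t + 237)/(4*t^6 - 20*t^5 - 131*t^4 + 318*t^3 + 1701*t^2 + 1404*t + 324)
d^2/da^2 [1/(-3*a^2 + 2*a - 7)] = 2*(9*a^2 - 6*a - 4*(3*a - 1)^2 + 21)/(3*a^2 - 2*a + 7)^3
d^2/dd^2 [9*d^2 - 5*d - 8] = 18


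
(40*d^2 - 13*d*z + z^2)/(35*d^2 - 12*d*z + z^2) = (-8*d + z)/(-7*d + z)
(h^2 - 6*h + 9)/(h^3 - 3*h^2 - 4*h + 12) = (h - 3)/(h^2 - 4)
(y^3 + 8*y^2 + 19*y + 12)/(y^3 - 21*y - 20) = (y + 3)/(y - 5)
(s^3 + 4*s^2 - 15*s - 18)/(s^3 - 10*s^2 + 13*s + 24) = (s + 6)/(s - 8)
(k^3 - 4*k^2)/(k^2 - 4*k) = k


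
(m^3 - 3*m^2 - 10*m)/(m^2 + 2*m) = m - 5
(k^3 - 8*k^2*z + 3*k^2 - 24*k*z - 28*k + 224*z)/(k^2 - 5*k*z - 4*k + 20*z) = (-k^2 + 8*k*z - 7*k + 56*z)/(-k + 5*z)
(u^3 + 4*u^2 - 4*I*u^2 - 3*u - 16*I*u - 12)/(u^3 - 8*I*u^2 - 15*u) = (u^2 + u*(4 - I) - 4*I)/(u*(u - 5*I))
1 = 1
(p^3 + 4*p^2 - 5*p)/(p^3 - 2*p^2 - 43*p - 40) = p*(p - 1)/(p^2 - 7*p - 8)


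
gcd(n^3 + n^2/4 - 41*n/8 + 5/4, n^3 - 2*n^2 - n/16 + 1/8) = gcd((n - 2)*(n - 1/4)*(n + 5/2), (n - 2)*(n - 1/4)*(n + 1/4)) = n^2 - 9*n/4 + 1/2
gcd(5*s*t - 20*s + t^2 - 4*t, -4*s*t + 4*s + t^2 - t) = 1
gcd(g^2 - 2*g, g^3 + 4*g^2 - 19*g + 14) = g - 2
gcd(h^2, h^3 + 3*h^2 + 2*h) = h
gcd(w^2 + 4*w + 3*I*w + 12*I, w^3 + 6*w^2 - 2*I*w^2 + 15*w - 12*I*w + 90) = w + 3*I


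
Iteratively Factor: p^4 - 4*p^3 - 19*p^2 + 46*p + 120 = (p + 2)*(p^3 - 6*p^2 - 7*p + 60) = (p + 2)*(p + 3)*(p^2 - 9*p + 20) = (p - 4)*(p + 2)*(p + 3)*(p - 5)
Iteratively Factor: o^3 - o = (o)*(o^2 - 1) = o*(o + 1)*(o - 1)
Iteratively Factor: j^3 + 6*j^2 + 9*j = (j + 3)*(j^2 + 3*j) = (j + 3)^2*(j)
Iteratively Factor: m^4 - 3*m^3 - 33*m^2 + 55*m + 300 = (m - 5)*(m^3 + 2*m^2 - 23*m - 60) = (m - 5)*(m + 4)*(m^2 - 2*m - 15) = (m - 5)*(m + 3)*(m + 4)*(m - 5)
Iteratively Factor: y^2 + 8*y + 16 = (y + 4)*(y + 4)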